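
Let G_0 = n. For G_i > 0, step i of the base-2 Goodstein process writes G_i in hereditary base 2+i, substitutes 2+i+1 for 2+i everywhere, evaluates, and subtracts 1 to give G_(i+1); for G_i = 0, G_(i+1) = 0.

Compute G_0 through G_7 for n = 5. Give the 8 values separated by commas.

5, 27, 255, 467, 775, 1197, 1751, 2454

(0) 5|_2 = 2^2 + 1 ↦ 3^3 + 1|_3 = 28 ⇒ 27
(1) 27|_3 = 3^3 ↦ 4^4|_4 = 256 ⇒ 255
(2) 255|_4 = 3·4^3 + 3·4^2 + 3·4 + 3 ↦ 3·5^3 + 3·5^2 + 3·5 + 3|_5 = 468 ⇒ 467
(3) 467|_5 = 3·5^3 + 3·5^2 + 3·5 + 2 ↦ 3·6^3 + 3·6^2 + 3·6 + 2|_6 = 776 ⇒ 775
(4) 775|_6 = 3·6^3 + 3·6^2 + 3·6 + 1 ↦ 3·7^3 + 3·7^2 + 3·7 + 1|_7 = 1198 ⇒ 1197
(5) 1197|_7 = 3·7^3 + 3·7^2 + 3·7 ↦ 3·8^3 + 3·8^2 + 3·8|_8 = 1752 ⇒ 1751
(6) 1751|_8 = 3·8^3 + 3·8^2 + 2·8 + 7 ↦ 3·9^3 + 3·9^2 + 2·9 + 7|_9 = 2455 ⇒ 2454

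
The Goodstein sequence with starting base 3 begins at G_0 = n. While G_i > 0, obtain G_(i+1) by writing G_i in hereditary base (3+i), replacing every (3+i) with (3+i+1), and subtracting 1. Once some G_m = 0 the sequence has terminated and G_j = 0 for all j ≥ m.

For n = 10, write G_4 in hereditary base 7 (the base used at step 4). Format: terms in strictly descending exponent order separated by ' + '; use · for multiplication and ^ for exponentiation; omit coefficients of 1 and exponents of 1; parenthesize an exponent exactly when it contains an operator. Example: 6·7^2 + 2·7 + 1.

step 0: 10 = 3^2 + 1; sub 4 for 3: 4^2 + 1; = 17; G_1 = 17−1 = 16
step 1: 16 = 4^2; sub 5 for 4: 5^2; = 25; G_2 = 25−1 = 24
step 2: 24 = 4·5 + 4; sub 6 for 5: 4·6 + 4; = 28; G_3 = 28−1 = 27
step 3: 27 = 4·6 + 3; sub 7 for 6: 4·7 + 3; = 31; G_4 = 31−1 = 30
step 4: 30 = 4·7 + 2; sub 8 for 7: 4·8 + 2; = 34; G_5 = 34−1 = 33

4·7 + 2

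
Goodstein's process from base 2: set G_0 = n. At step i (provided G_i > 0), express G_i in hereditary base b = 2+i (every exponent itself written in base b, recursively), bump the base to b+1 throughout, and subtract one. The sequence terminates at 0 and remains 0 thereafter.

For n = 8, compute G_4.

base 2: 8 = 2^(2 + 1); at 3: 3^(3 + 1) = 81; next = 80
base 3: 80 = 2·3^3 + 2·3^2 + 2·3 + 2; at 4: 2·4^4 + 2·4^2 + 2·4 + 2 = 554; next = 553
base 4: 553 = 2·4^4 + 2·4^2 + 2·4 + 1; at 5: 2·5^5 + 2·5^2 + 2·5 + 1 = 6311; next = 6310
base 5: 6310 = 2·5^5 + 2·5^2 + 2·5; at 6: 2·6^6 + 2·6^2 + 2·6 = 93396; next = 93395

93395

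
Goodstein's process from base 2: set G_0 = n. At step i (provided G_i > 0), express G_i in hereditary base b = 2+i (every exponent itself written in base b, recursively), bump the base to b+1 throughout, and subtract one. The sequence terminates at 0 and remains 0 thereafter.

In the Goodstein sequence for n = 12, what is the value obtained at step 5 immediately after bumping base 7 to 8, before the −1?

G_0 = 12. HB_2(12) = 2^(2 + 1) + 2^2. Bump = 108. G_1 = 107.
G_1 = 107. HB_3(107) = 3^(3 + 1) + 2·3^2 + 2·3 + 2. Bump = 1066. G_2 = 1065.
G_2 = 1065. HB_4(1065) = 4^(4 + 1) + 2·4^2 + 2·4 + 1. Bump = 15686. G_3 = 15685.
G_3 = 15685. HB_5(15685) = 5^(5 + 1) + 2·5^2 + 2·5. Bump = 280020. G_4 = 280019.
G_4 = 280019. HB_6(280019) = 6^(6 + 1) + 2·6^2 + 6 + 5. Bump = 5764911. G_5 = 5764910.
G_5 = 5764910. HB_7(5764910) = 7^(7 + 1) + 2·7^2 + 7 + 4. Bump = 134217868. G_6 = 134217867.

134217868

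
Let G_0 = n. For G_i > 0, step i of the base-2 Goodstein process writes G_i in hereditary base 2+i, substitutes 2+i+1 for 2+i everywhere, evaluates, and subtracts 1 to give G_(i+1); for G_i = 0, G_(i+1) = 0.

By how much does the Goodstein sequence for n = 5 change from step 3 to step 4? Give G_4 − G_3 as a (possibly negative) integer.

308

G_0=5  [base 2] 2^2 + 1  →[2↦3]→  3^3 + 1 = 28  −1 ⇒ G_1=27
G_1=27  [base 3] 3^3  →[3↦4]→  4^4 = 256  −1 ⇒ G_2=255
G_2=255  [base 4] 3·4^3 + 3·4^2 + 3·4 + 3  →[4↦5]→  3·5^3 + 3·5^2 + 3·5 + 3 = 468  −1 ⇒ G_3=467
G_3=467  [base 5] 3·5^3 + 3·5^2 + 3·5 + 2  →[5↦6]→  3·6^3 + 3·6^2 + 3·6 + 2 = 776  −1 ⇒ G_4=775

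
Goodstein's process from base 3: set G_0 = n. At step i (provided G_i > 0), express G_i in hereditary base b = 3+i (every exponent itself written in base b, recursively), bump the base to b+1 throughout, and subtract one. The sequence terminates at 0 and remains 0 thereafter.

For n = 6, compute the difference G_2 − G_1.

G_0=6  [base 3] 2·3  →[3↦4]→  2·4 = 8  −1 ⇒ G_1=7
G_1=7  [base 4] 4 + 3  →[4↦5]→  5 + 3 = 8  −1 ⇒ G_2=7

0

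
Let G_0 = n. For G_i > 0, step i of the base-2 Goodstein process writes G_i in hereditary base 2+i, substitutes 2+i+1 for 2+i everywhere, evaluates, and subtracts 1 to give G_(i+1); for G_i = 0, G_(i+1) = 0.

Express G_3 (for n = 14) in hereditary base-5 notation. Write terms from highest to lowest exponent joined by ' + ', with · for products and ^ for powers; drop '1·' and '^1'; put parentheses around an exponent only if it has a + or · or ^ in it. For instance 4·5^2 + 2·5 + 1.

step 0: 14 = 2^(2 + 1) + 2^2 + 2; sub 3 for 2: 3^(3 + 1) + 3^3 + 3; = 111; G_1 = 111−1 = 110
step 1: 110 = 3^(3 + 1) + 3^3 + 2; sub 4 for 3: 4^(4 + 1) + 4^4 + 2; = 1282; G_2 = 1282−1 = 1281
step 2: 1281 = 4^(4 + 1) + 4^4 + 1; sub 5 for 4: 5^(5 + 1) + 5^5 + 1; = 18751; G_3 = 18751−1 = 18750
step 3: 18750 = 5^(5 + 1) + 5^5; sub 6 for 5: 6^(6 + 1) + 6^6; = 326592; G_4 = 326592−1 = 326591

5^(5 + 1) + 5^5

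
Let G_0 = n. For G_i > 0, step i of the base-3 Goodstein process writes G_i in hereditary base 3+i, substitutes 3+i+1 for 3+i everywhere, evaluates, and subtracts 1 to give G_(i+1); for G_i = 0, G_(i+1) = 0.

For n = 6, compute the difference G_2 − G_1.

6 —HB3→ 2·3 —bump→ 2·4 = 8 —(−1)→ 7
7 —HB4→ 4 + 3 —bump→ 5 + 3 = 8 —(−1)→ 7

0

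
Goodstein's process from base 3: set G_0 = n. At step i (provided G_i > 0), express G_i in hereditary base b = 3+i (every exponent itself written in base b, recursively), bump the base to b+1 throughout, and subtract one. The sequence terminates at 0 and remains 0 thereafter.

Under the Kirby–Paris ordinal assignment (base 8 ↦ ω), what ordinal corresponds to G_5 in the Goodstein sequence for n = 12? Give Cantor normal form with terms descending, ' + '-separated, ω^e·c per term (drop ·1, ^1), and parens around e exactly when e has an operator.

ω·7 + 7

[0] 12 ≡ 3^2 + 3 (base 3). Lift 4: 20. −1: 19.
[1] 19 ≡ 4^2 + 3 (base 4). Lift 5: 28. −1: 27.
[2] 27 ≡ 5^2 + 2 (base 5). Lift 6: 38. −1: 37.
[3] 37 ≡ 6^2 + 1 (base 6). Lift 7: 50. −1: 49.
[4] 49 ≡ 7^2 (base 7). Lift 8: 64. −1: 63.
[5] 63 ≡ 7·8 + 7 (base 8). Lift 9: 70. −1: 69.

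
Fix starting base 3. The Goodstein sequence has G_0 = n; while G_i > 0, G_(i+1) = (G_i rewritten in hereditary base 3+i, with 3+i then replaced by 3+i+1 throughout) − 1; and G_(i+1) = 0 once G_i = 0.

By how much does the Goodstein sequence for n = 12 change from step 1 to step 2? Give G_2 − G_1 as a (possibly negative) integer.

step 0: 12 = 3^2 + 3; sub 4 for 3: 4^2 + 4; = 20; G_1 = 20−1 = 19
step 1: 19 = 4^2 + 3; sub 5 for 4: 5^2 + 3; = 28; G_2 = 28−1 = 27

8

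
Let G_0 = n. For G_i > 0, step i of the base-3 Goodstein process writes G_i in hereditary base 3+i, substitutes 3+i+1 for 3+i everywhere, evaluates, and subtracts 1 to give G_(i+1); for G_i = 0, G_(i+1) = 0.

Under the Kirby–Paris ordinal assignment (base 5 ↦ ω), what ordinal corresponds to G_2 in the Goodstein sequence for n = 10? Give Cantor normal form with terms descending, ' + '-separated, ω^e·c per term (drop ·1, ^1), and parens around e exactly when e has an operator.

step 0: 10 = 3^2 + 1; sub 4 for 3: 4^2 + 1; = 17; G_1 = 17−1 = 16
step 1: 16 = 4^2; sub 5 for 4: 5^2; = 25; G_2 = 25−1 = 24
step 2: 24 = 4·5 + 4; sub 6 for 5: 4·6 + 4; = 28; G_3 = 28−1 = 27

ω·4 + 4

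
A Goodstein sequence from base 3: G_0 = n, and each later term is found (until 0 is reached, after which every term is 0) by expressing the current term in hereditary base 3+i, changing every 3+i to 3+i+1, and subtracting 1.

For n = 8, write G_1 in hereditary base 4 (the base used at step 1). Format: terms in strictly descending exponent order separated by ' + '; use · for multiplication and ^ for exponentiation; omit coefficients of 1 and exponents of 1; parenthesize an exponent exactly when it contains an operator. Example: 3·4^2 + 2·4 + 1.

2·4 + 1

i=0: 8 = 2·3 + 2 (b=3); 3→4: 2·4 + 2 = 10; 10−1 = 9
i=1: 9 = 2·4 + 1 (b=4); 4→5: 2·5 + 1 = 11; 11−1 = 10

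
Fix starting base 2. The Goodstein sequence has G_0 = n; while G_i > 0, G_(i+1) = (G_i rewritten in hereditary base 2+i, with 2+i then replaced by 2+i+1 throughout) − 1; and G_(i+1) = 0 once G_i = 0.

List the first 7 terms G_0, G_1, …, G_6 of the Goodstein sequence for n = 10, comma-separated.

10, 83, 1025, 15625, 279935, 4215754, 84073323

step 0: 10 = 2^(2 + 1) + 2; sub 3 for 2: 3^(3 + 1) + 3; = 84; G_1 = 84−1 = 83
step 1: 83 = 3^(3 + 1) + 2; sub 4 for 3: 4^(4 + 1) + 2; = 1026; G_2 = 1026−1 = 1025
step 2: 1025 = 4^(4 + 1) + 1; sub 5 for 4: 5^(5 + 1) + 1; = 15626; G_3 = 15626−1 = 15625
step 3: 15625 = 5^(5 + 1); sub 6 for 5: 6^(6 + 1); = 279936; G_4 = 279936−1 = 279935
step 4: 279935 = 5·6^6 + 5·6^5 + 5·6^4 + 5·6^3 + 5·6^2 + 5·6 + 5; sub 7 for 6: 5·7^7 + 5·7^5 + 5·7^4 + 5·7^3 + 5·7^2 + 5·7 + 5; = 4215755; G_5 = 4215755−1 = 4215754
step 5: 4215754 = 5·7^7 + 5·7^5 + 5·7^4 + 5·7^3 + 5·7^2 + 5·7 + 4; sub 8 for 7: 5·8^8 + 5·8^5 + 5·8^4 + 5·8^3 + 5·8^2 + 5·8 + 4; = 84073324; G_6 = 84073324−1 = 84073323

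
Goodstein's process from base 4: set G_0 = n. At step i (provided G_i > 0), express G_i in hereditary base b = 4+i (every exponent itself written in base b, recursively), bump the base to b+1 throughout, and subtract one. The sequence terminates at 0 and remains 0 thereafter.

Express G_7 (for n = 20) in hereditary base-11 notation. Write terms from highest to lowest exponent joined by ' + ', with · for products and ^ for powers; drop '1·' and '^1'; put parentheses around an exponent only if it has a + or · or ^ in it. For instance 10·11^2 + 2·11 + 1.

G_0=20  [base 4] 4^2 + 4  →[4↦5]→  5^2 + 5 = 30  −1 ⇒ G_1=29
G_1=29  [base 5] 5^2 + 4  →[5↦6]→  6^2 + 4 = 40  −1 ⇒ G_2=39
G_2=39  [base 6] 6^2 + 3  →[6↦7]→  7^2 + 3 = 52  −1 ⇒ G_3=51
G_3=51  [base 7] 7^2 + 2  →[7↦8]→  8^2 + 2 = 66  −1 ⇒ G_4=65
G_4=65  [base 8] 8^2 + 1  →[8↦9]→  9^2 + 1 = 82  −1 ⇒ G_5=81
G_5=81  [base 9] 9^2  →[9↦10]→  10^2 = 100  −1 ⇒ G_6=99
G_6=99  [base 10] 9·10 + 9  →[10↦11]→  9·11 + 9 = 108  −1 ⇒ G_7=107

9·11 + 8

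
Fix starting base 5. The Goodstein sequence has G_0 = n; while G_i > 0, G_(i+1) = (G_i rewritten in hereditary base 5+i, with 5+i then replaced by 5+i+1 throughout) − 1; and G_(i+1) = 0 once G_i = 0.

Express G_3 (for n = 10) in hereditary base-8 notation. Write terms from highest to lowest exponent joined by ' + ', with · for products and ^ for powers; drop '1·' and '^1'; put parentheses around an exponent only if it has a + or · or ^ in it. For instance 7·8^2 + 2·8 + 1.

G_0 = 10. HB_5(10) = 2·5. Bump = 12. G_1 = 11.
G_1 = 11. HB_6(11) = 6 + 5. Bump = 12. G_2 = 11.
G_2 = 11. HB_7(11) = 7 + 4. Bump = 12. G_3 = 11.
G_3 = 11. HB_8(11) = 8 + 3. Bump = 12. G_4 = 11.

8 + 3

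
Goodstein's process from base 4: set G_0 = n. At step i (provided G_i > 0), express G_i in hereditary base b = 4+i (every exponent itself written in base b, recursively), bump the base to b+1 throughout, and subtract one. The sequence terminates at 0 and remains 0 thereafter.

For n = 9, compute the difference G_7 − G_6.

G_0 = 9. HB_4(9) = 2·4 + 1. Bump = 11. G_1 = 10.
G_1 = 10. HB_5(10) = 2·5. Bump = 12. G_2 = 11.
G_2 = 11. HB_6(11) = 6 + 5. Bump = 12. G_3 = 11.
G_3 = 11. HB_7(11) = 7 + 4. Bump = 12. G_4 = 11.
G_4 = 11. HB_8(11) = 8 + 3. Bump = 12. G_5 = 11.
G_5 = 11. HB_9(11) = 9 + 2. Bump = 12. G_6 = 11.
G_6 = 11. HB_10(11) = 10 + 1. Bump = 12. G_7 = 11.

0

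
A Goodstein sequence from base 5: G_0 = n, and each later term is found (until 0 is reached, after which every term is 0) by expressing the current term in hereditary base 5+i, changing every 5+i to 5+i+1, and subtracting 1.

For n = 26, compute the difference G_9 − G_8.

step 0: 26 = 5^2 + 1; sub 6 for 5: 6^2 + 1; = 37; G_1 = 37−1 = 36
step 1: 36 = 6^2; sub 7 for 6: 7^2; = 49; G_2 = 49−1 = 48
step 2: 48 = 6·7 + 6; sub 8 for 7: 6·8 + 6; = 54; G_3 = 54−1 = 53
step 3: 53 = 6·8 + 5; sub 9 for 8: 6·9 + 5; = 59; G_4 = 59−1 = 58
step 4: 58 = 6·9 + 4; sub 10 for 9: 6·10 + 4; = 64; G_5 = 64−1 = 63
step 5: 63 = 6·10 + 3; sub 11 for 10: 6·11 + 3; = 69; G_6 = 69−1 = 68
step 6: 68 = 6·11 + 2; sub 12 for 11: 6·12 + 2; = 74; G_7 = 74−1 = 73
step 7: 73 = 6·12 + 1; sub 13 for 12: 6·13 + 1; = 79; G_8 = 79−1 = 78
step 8: 78 = 6·13; sub 14 for 13: 6·14; = 84; G_9 = 84−1 = 83

5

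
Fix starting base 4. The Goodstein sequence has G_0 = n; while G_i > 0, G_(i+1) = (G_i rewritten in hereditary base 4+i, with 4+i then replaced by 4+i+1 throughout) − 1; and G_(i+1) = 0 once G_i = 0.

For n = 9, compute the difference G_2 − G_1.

base 4: 9 = 2·4 + 1; at 5: 2·5 + 1 = 11; next = 10
base 5: 10 = 2·5; at 6: 2·6 = 12; next = 11

1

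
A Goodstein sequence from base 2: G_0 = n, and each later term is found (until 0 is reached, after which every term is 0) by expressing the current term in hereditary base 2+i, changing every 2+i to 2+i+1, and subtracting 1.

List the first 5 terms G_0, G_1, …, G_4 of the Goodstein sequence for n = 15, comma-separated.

[0] 15 ≡ 2^(2 + 1) + 2^2 + 2 + 1 (base 2). Lift 3: 112. −1: 111.
[1] 111 ≡ 3^(3 + 1) + 3^3 + 3 (base 3). Lift 4: 1284. −1: 1283.
[2] 1283 ≡ 4^(4 + 1) + 4^4 + 3 (base 4). Lift 5: 18753. −1: 18752.
[3] 18752 ≡ 5^(5 + 1) + 5^5 + 2 (base 5). Lift 6: 326594. −1: 326593.

15, 111, 1283, 18752, 326593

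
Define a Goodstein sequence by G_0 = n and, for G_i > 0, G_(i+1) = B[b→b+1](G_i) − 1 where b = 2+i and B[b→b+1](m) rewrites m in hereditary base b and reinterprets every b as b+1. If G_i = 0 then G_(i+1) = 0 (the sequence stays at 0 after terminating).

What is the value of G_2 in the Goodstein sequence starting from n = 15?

1283

[0] 15 ≡ 2^(2 + 1) + 2^2 + 2 + 1 (base 2). Lift 3: 112. −1: 111.
[1] 111 ≡ 3^(3 + 1) + 3^3 + 3 (base 3). Lift 4: 1284. −1: 1283.
[2] 1283 ≡ 4^(4 + 1) + 4^4 + 3 (base 4). Lift 5: 18753. −1: 18752.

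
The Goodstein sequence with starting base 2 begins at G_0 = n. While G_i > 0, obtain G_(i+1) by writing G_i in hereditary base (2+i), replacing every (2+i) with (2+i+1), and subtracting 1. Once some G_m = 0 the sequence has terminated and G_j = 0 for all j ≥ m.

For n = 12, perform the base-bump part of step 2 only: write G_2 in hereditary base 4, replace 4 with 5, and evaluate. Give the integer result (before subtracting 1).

12 —HB2→ 2^(2 + 1) + 2^2 —bump→ 3^(3 + 1) + 3^3 = 108 —(−1)→ 107
107 —HB3→ 3^(3 + 1) + 2·3^2 + 2·3 + 2 —bump→ 4^(4 + 1) + 2·4^2 + 2·4 + 2 = 1066 —(−1)→ 1065
1065 —HB4→ 4^(4 + 1) + 2·4^2 + 2·4 + 1 —bump→ 5^(5 + 1) + 2·5^2 + 2·5 + 1 = 15686 —(−1)→ 15685

15686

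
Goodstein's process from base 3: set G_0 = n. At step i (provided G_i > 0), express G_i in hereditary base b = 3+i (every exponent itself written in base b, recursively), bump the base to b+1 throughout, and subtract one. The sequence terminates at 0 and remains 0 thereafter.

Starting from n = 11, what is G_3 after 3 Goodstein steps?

35

(0) 11|_3 = 3^2 + 2 ↦ 4^2 + 2|_4 = 18 ⇒ 17
(1) 17|_4 = 4^2 + 1 ↦ 5^2 + 1|_5 = 26 ⇒ 25
(2) 25|_5 = 5^2 ↦ 6^2|_6 = 36 ⇒ 35
(3) 35|_6 = 5·6 + 5 ↦ 5·7 + 5|_7 = 40 ⇒ 39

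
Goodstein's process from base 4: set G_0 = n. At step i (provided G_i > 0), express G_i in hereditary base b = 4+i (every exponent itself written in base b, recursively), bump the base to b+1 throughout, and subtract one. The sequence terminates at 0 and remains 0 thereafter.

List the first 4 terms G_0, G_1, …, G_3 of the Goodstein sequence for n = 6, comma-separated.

6, 6, 6, 6

6 —HB4→ 4 + 2 —bump→ 5 + 2 = 7 —(−1)→ 6
6 —HB5→ 5 + 1 —bump→ 6 + 1 = 7 —(−1)→ 6
6 —HB6→ 6 —bump→ 7 = 7 —(−1)→ 6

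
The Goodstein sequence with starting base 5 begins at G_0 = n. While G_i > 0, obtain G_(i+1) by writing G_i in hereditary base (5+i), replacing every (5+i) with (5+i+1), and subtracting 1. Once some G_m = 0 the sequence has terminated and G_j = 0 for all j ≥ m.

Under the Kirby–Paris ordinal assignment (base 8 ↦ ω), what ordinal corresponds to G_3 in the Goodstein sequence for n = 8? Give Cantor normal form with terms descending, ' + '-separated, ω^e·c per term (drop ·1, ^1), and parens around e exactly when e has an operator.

i=0: 8 = 5 + 3 (b=5); 5→6: 6 + 3 = 9; 9−1 = 8
i=1: 8 = 6 + 2 (b=6); 6→7: 7 + 2 = 9; 9−1 = 8
i=2: 8 = 7 + 1 (b=7); 7→8: 8 + 1 = 9; 9−1 = 8
i=3: 8 = 8 (b=8); 8→9: 9 = 9; 9−1 = 8

ω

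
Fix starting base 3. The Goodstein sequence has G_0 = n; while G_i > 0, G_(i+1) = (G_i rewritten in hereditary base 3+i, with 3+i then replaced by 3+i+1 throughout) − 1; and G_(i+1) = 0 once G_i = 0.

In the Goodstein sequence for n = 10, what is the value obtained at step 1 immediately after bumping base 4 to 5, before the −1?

25

G_0 = 10. HB_3(10) = 3^2 + 1. Bump = 17. G_1 = 16.
G_1 = 16. HB_4(16) = 4^2. Bump = 25. G_2 = 24.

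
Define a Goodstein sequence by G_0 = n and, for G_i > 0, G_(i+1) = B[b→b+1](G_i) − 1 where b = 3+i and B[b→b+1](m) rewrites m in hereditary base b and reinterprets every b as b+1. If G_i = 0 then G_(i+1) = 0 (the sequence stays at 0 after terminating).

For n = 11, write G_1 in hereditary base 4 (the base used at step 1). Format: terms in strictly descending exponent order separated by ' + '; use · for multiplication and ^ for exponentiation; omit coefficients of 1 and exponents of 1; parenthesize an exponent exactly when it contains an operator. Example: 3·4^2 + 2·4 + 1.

i=0: 11 = 3^2 + 2 (b=3); 3→4: 4^2 + 2 = 18; 18−1 = 17
i=1: 17 = 4^2 + 1 (b=4); 4→5: 5^2 + 1 = 26; 26−1 = 25

4^2 + 1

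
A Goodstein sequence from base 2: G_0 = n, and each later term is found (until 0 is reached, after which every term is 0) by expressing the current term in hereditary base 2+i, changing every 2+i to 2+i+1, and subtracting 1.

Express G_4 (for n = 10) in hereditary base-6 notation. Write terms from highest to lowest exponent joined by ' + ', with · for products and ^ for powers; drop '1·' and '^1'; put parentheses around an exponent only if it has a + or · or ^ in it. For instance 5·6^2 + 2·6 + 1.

5·6^6 + 5·6^5 + 5·6^4 + 5·6^3 + 5·6^2 + 5·6 + 5

[0] 10 ≡ 2^(2 + 1) + 2 (base 2). Lift 3: 84. −1: 83.
[1] 83 ≡ 3^(3 + 1) + 2 (base 3). Lift 4: 1026. −1: 1025.
[2] 1025 ≡ 4^(4 + 1) + 1 (base 4). Lift 5: 15626. −1: 15625.
[3] 15625 ≡ 5^(5 + 1) (base 5). Lift 6: 279936. −1: 279935.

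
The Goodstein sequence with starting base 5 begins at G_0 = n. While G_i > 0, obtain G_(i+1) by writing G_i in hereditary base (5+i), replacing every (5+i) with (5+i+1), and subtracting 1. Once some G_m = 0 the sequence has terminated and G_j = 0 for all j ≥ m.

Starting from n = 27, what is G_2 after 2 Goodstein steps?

49

(0) 27|_5 = 5^2 + 2 ↦ 6^2 + 2|_6 = 38 ⇒ 37
(1) 37|_6 = 6^2 + 1 ↦ 7^2 + 1|_7 = 50 ⇒ 49
(2) 49|_7 = 7^2 ↦ 8^2|_8 = 64 ⇒ 63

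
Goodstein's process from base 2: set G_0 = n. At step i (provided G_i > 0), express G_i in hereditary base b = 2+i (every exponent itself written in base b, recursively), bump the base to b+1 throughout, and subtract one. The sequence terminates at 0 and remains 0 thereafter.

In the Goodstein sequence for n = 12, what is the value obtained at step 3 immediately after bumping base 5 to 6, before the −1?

G_0 = 12. HB_2(12) = 2^(2 + 1) + 2^2. Bump = 108. G_1 = 107.
G_1 = 107. HB_3(107) = 3^(3 + 1) + 2·3^2 + 2·3 + 2. Bump = 1066. G_2 = 1065.
G_2 = 1065. HB_4(1065) = 4^(4 + 1) + 2·4^2 + 2·4 + 1. Bump = 15686. G_3 = 15685.
G_3 = 15685. HB_5(15685) = 5^(5 + 1) + 2·5^2 + 2·5. Bump = 280020. G_4 = 280019.

280020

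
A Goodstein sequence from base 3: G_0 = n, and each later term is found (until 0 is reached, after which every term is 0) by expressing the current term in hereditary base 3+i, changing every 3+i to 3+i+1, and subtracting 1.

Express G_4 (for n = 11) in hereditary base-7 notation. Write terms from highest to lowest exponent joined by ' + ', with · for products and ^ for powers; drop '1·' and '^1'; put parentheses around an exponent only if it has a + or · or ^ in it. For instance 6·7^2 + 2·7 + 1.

G_0 = 11. HB_3(11) = 3^2 + 2. Bump = 18. G_1 = 17.
G_1 = 17. HB_4(17) = 4^2 + 1. Bump = 26. G_2 = 25.
G_2 = 25. HB_5(25) = 5^2. Bump = 36. G_3 = 35.
G_3 = 35. HB_6(35) = 5·6 + 5. Bump = 40. G_4 = 39.

5·7 + 4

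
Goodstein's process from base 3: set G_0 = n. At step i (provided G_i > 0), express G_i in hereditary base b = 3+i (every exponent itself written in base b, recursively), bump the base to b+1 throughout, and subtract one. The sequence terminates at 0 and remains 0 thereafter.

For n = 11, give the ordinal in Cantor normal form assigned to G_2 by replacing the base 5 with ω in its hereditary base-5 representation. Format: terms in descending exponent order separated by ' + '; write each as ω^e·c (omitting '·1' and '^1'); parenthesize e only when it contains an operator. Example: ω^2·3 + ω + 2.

ω^2

[0] 11 ≡ 3^2 + 2 (base 3). Lift 4: 18. −1: 17.
[1] 17 ≡ 4^2 + 1 (base 4). Lift 5: 26. −1: 25.
[2] 25 ≡ 5^2 (base 5). Lift 6: 36. −1: 35.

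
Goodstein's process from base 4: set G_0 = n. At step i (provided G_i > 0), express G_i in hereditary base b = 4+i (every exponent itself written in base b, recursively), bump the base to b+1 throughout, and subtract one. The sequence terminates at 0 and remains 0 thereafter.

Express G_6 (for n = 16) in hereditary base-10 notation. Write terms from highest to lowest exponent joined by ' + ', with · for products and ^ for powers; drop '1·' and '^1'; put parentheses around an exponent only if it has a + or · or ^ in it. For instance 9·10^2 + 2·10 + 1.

3·10 + 9

16 —HB4→ 4^2 —bump→ 5^2 = 25 —(−1)→ 24
24 —HB5→ 4·5 + 4 —bump→ 4·6 + 4 = 28 —(−1)→ 27
27 —HB6→ 4·6 + 3 —bump→ 4·7 + 3 = 31 —(−1)→ 30
30 —HB7→ 4·7 + 2 —bump→ 4·8 + 2 = 34 —(−1)→ 33
33 —HB8→ 4·8 + 1 —bump→ 4·9 + 1 = 37 —(−1)→ 36
36 —HB9→ 4·9 —bump→ 4·10 = 40 —(−1)→ 39
39 —HB10→ 3·10 + 9 —bump→ 3·11 + 9 = 42 —(−1)→ 41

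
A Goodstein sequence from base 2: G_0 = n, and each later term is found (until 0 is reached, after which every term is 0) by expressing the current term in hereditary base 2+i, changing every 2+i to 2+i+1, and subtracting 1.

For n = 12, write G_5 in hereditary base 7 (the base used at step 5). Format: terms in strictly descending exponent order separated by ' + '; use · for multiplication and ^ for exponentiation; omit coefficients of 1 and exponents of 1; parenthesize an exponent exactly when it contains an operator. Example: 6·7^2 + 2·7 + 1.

7^(7 + 1) + 2·7^2 + 7 + 4

12 —HB2→ 2^(2 + 1) + 2^2 —bump→ 3^(3 + 1) + 3^3 = 108 —(−1)→ 107
107 —HB3→ 3^(3 + 1) + 2·3^2 + 2·3 + 2 —bump→ 4^(4 + 1) + 2·4^2 + 2·4 + 2 = 1066 —(−1)→ 1065
1065 —HB4→ 4^(4 + 1) + 2·4^2 + 2·4 + 1 —bump→ 5^(5 + 1) + 2·5^2 + 2·5 + 1 = 15686 —(−1)→ 15685
15685 —HB5→ 5^(5 + 1) + 2·5^2 + 2·5 —bump→ 6^(6 + 1) + 2·6^2 + 2·6 = 280020 —(−1)→ 280019
280019 —HB6→ 6^(6 + 1) + 2·6^2 + 6 + 5 —bump→ 7^(7 + 1) + 2·7^2 + 7 + 5 = 5764911 —(−1)→ 5764910
5764910 —HB7→ 7^(7 + 1) + 2·7^2 + 7 + 4 —bump→ 8^(8 + 1) + 2·8^2 + 8 + 4 = 134217868 —(−1)→ 134217867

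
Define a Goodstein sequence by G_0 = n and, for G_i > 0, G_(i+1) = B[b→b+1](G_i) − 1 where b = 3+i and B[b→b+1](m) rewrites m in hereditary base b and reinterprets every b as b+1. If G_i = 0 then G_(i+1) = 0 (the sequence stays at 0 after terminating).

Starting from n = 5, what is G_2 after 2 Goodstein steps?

5

(0) 5|_3 = 3 + 2 ↦ 4 + 2|_4 = 6 ⇒ 5
(1) 5|_4 = 4 + 1 ↦ 5 + 1|_5 = 6 ⇒ 5
(2) 5|_5 = 5 ↦ 6|_6 = 6 ⇒ 5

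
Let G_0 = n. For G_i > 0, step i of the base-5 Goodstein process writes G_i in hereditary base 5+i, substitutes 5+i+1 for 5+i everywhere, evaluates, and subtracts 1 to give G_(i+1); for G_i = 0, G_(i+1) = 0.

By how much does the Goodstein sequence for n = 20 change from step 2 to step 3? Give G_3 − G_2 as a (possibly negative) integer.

2

base 5: 20 = 4·5; at 6: 4·6 = 24; next = 23
base 6: 23 = 3·6 + 5; at 7: 3·7 + 5 = 26; next = 25
base 7: 25 = 3·7 + 4; at 8: 3·8 + 4 = 28; next = 27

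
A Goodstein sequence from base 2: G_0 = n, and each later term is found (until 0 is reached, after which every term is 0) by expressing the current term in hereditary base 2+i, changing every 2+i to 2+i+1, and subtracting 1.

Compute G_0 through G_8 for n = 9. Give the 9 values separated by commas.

9, 81, 1023, 9842, 140743, 2471826, 50333399, 1162263921, 30000003325

step 0: 9 = 2^(2 + 1) + 1; sub 3 for 2: 3^(3 + 1) + 1; = 82; G_1 = 82−1 = 81
step 1: 81 = 3^(3 + 1); sub 4 for 3: 4^(4 + 1); = 1024; G_2 = 1024−1 = 1023
step 2: 1023 = 3·4^4 + 3·4^3 + 3·4^2 + 3·4 + 3; sub 5 for 4: 3·5^5 + 3·5^3 + 3·5^2 + 3·5 + 3; = 9843; G_3 = 9843−1 = 9842
step 3: 9842 = 3·5^5 + 3·5^3 + 3·5^2 + 3·5 + 2; sub 6 for 5: 3·6^6 + 3·6^3 + 3·6^2 + 3·6 + 2; = 140744; G_4 = 140744−1 = 140743
step 4: 140743 = 3·6^6 + 3·6^3 + 3·6^2 + 3·6 + 1; sub 7 for 6: 3·7^7 + 3·7^3 + 3·7^2 + 3·7 + 1; = 2471827; G_5 = 2471827−1 = 2471826
step 5: 2471826 = 3·7^7 + 3·7^3 + 3·7^2 + 3·7; sub 8 for 7: 3·8^8 + 3·8^3 + 3·8^2 + 3·8; = 50333400; G_6 = 50333400−1 = 50333399
step 6: 50333399 = 3·8^8 + 3·8^3 + 3·8^2 + 2·8 + 7; sub 9 for 8: 3·9^9 + 3·9^3 + 3·9^2 + 2·9 + 7; = 1162263922; G_7 = 1162263922−1 = 1162263921
step 7: 1162263921 = 3·9^9 + 3·9^3 + 3·9^2 + 2·9 + 6; sub 10 for 9: 3·10^10 + 3·10^3 + 3·10^2 + 2·10 + 6; = 30000003326; G_8 = 30000003326−1 = 30000003325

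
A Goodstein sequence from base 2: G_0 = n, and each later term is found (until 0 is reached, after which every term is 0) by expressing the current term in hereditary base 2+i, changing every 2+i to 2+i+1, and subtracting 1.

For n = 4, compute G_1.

26

G_0=4  [base 2] 2^2  →[2↦3]→  3^3 = 27  −1 ⇒ G_1=26
G_1=26  [base 3] 2·3^2 + 2·3 + 2  →[3↦4]→  2·4^2 + 2·4 + 2 = 42  −1 ⇒ G_2=41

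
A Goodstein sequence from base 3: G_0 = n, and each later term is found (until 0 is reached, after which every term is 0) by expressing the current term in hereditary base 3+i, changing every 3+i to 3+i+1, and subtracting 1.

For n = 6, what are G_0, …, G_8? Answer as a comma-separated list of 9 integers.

i=0: 6 = 2·3 (b=3); 3→4: 2·4 = 8; 8−1 = 7
i=1: 7 = 4 + 3 (b=4); 4→5: 5 + 3 = 8; 8−1 = 7
i=2: 7 = 5 + 2 (b=5); 5→6: 6 + 2 = 8; 8−1 = 7
i=3: 7 = 6 + 1 (b=6); 6→7: 7 + 1 = 8; 8−1 = 7
i=4: 7 = 7 (b=7); 7→8: 8 = 8; 8−1 = 7
i=5: 7 = 7 (b=8); 8→9: 7 = 7; 7−1 = 6
i=6: 6 = 6 (b=9); 9→10: 6 = 6; 6−1 = 5
i=7: 5 = 5 (b=10); 10→11: 5 = 5; 5−1 = 4

6, 7, 7, 7, 7, 7, 6, 5, 4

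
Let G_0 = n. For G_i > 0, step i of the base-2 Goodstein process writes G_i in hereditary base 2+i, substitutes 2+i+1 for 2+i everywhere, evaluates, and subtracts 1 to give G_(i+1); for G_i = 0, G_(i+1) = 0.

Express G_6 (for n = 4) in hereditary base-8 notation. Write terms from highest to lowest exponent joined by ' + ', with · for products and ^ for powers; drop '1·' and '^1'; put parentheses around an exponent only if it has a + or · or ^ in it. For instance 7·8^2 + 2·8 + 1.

2·8^2 + 8 + 3

G_0 = 4. HB_2(4) = 2^2. Bump = 27. G_1 = 26.
G_1 = 26. HB_3(26) = 2·3^2 + 2·3 + 2. Bump = 42. G_2 = 41.
G_2 = 41. HB_4(41) = 2·4^2 + 2·4 + 1. Bump = 61. G_3 = 60.
G_3 = 60. HB_5(60) = 2·5^2 + 2·5. Bump = 84. G_4 = 83.
G_4 = 83. HB_6(83) = 2·6^2 + 6 + 5. Bump = 110. G_5 = 109.
G_5 = 109. HB_7(109) = 2·7^2 + 7 + 4. Bump = 140. G_6 = 139.
G_6 = 139. HB_8(139) = 2·8^2 + 8 + 3. Bump = 174. G_7 = 173.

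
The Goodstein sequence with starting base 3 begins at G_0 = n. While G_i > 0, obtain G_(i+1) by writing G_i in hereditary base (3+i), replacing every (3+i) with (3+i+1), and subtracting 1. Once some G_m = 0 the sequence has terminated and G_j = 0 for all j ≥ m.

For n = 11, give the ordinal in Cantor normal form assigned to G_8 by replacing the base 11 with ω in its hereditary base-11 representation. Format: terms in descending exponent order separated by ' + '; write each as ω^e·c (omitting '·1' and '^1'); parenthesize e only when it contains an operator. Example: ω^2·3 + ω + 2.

i=0: 11 = 3^2 + 2 (b=3); 3→4: 4^2 + 2 = 18; 18−1 = 17
i=1: 17 = 4^2 + 1 (b=4); 4→5: 5^2 + 1 = 26; 26−1 = 25
i=2: 25 = 5^2 (b=5); 5→6: 6^2 = 36; 36−1 = 35
i=3: 35 = 5·6 + 5 (b=6); 6→7: 5·7 + 5 = 40; 40−1 = 39
i=4: 39 = 5·7 + 4 (b=7); 7→8: 5·8 + 4 = 44; 44−1 = 43
i=5: 43 = 5·8 + 3 (b=8); 8→9: 5·9 + 3 = 48; 48−1 = 47
i=6: 47 = 5·9 + 2 (b=9); 9→10: 5·10 + 2 = 52; 52−1 = 51
i=7: 51 = 5·10 + 1 (b=10); 10→11: 5·11 + 1 = 56; 56−1 = 55
i=8: 55 = 5·11 (b=11); 11→12: 5·12 = 60; 60−1 = 59

ω·5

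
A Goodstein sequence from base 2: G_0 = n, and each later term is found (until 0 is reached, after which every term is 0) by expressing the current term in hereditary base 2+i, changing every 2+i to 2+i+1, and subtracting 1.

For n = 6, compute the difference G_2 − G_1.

228

G_0 = 6. HB_2(6) = 2^2 + 2. Bump = 30. G_1 = 29.
G_1 = 29. HB_3(29) = 3^3 + 2. Bump = 258. G_2 = 257.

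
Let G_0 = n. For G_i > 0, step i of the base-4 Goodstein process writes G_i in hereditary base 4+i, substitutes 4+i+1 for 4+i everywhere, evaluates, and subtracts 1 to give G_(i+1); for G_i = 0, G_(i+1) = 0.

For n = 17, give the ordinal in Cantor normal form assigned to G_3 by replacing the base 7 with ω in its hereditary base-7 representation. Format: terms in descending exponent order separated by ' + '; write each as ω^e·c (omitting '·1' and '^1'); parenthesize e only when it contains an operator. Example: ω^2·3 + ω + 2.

ω·5 + 4

step 0: 17 = 4^2 + 1; sub 5 for 4: 5^2 + 1; = 26; G_1 = 26−1 = 25
step 1: 25 = 5^2; sub 6 for 5: 6^2; = 36; G_2 = 36−1 = 35
step 2: 35 = 5·6 + 5; sub 7 for 6: 5·7 + 5; = 40; G_3 = 40−1 = 39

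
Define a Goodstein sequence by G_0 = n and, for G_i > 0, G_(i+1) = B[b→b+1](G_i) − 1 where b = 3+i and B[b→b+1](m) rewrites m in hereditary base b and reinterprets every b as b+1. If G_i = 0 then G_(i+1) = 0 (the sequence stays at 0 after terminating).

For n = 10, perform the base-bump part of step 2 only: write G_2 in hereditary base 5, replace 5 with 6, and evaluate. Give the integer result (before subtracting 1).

step 0: 10 = 3^2 + 1; sub 4 for 3: 4^2 + 1; = 17; G_1 = 17−1 = 16
step 1: 16 = 4^2; sub 5 for 4: 5^2; = 25; G_2 = 25−1 = 24

28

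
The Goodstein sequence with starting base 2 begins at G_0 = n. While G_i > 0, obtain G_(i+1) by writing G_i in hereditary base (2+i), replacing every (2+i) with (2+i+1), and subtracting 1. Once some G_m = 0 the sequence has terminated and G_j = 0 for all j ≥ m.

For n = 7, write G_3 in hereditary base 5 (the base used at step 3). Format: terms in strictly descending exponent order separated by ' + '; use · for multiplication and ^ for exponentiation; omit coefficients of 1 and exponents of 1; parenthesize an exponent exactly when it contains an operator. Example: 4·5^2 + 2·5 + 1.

(0) 7|_2 = 2^2 + 2 + 1 ↦ 3^3 + 3 + 1|_3 = 31 ⇒ 30
(1) 30|_3 = 3^3 + 3 ↦ 4^4 + 4|_4 = 260 ⇒ 259
(2) 259|_4 = 4^4 + 3 ↦ 5^5 + 3|_5 = 3128 ⇒ 3127

5^5 + 2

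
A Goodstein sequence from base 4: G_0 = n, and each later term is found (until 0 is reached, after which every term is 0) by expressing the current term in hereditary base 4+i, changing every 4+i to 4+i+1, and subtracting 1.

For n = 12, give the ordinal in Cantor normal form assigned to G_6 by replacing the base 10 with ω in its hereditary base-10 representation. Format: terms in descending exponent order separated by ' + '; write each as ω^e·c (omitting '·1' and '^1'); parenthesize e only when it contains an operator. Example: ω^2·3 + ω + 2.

ω + 9

12 —HB4→ 3·4 —bump→ 3·5 = 15 —(−1)→ 14
14 —HB5→ 2·5 + 4 —bump→ 2·6 + 4 = 16 —(−1)→ 15
15 —HB6→ 2·6 + 3 —bump→ 2·7 + 3 = 17 —(−1)→ 16
16 —HB7→ 2·7 + 2 —bump→ 2·8 + 2 = 18 —(−1)→ 17
17 —HB8→ 2·8 + 1 —bump→ 2·9 + 1 = 19 —(−1)→ 18
18 —HB9→ 2·9 —bump→ 2·10 = 20 —(−1)→ 19
19 —HB10→ 10 + 9 —bump→ 11 + 9 = 20 —(−1)→ 19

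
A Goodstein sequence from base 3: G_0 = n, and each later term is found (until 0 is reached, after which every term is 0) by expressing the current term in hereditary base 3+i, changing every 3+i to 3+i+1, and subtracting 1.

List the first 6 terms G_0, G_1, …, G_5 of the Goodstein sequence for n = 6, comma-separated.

6, 7, 7, 7, 7, 7

6 —HB3→ 2·3 —bump→ 2·4 = 8 —(−1)→ 7
7 —HB4→ 4 + 3 —bump→ 5 + 3 = 8 —(−1)→ 7
7 —HB5→ 5 + 2 —bump→ 6 + 2 = 8 —(−1)→ 7
7 —HB6→ 6 + 1 —bump→ 7 + 1 = 8 —(−1)→ 7
7 —HB7→ 7 —bump→ 8 = 8 —(−1)→ 7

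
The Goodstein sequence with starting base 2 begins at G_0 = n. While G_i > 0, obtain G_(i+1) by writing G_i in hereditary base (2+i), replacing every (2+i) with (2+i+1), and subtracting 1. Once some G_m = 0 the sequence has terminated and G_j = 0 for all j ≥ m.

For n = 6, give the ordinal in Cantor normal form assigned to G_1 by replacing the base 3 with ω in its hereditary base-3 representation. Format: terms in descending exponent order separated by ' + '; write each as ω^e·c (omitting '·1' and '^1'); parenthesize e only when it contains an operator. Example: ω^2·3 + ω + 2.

ω^ω + 2

[0] 6 ≡ 2^2 + 2 (base 2). Lift 3: 30. −1: 29.
[1] 29 ≡ 3^3 + 2 (base 3). Lift 4: 258. −1: 257.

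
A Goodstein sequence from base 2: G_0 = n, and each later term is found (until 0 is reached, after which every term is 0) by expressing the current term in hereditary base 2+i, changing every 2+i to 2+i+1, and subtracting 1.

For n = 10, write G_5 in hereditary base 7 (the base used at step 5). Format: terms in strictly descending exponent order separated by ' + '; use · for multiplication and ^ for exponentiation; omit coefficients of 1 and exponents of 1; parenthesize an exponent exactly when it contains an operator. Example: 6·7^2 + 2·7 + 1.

i=0: 10 = 2^(2 + 1) + 2 (b=2); 2→3: 3^(3 + 1) + 3 = 84; 84−1 = 83
i=1: 83 = 3^(3 + 1) + 2 (b=3); 3→4: 4^(4 + 1) + 2 = 1026; 1026−1 = 1025
i=2: 1025 = 4^(4 + 1) + 1 (b=4); 4→5: 5^(5 + 1) + 1 = 15626; 15626−1 = 15625
i=3: 15625 = 5^(5 + 1) (b=5); 5→6: 6^(6 + 1) = 279936; 279936−1 = 279935
i=4: 279935 = 5·6^6 + 5·6^5 + 5·6^4 + 5·6^3 + 5·6^2 + 5·6 + 5 (b=6); 6→7: 5·7^7 + 5·7^5 + 5·7^4 + 5·7^3 + 5·7^2 + 5·7 + 5 = 4215755; 4215755−1 = 4215754
i=5: 4215754 = 5·7^7 + 5·7^5 + 5·7^4 + 5·7^3 + 5·7^2 + 5·7 + 4 (b=7); 7→8: 5·8^8 + 5·8^5 + 5·8^4 + 5·8^3 + 5·8^2 + 5·8 + 4 = 84073324; 84073324−1 = 84073323

5·7^7 + 5·7^5 + 5·7^4 + 5·7^3 + 5·7^2 + 5·7 + 4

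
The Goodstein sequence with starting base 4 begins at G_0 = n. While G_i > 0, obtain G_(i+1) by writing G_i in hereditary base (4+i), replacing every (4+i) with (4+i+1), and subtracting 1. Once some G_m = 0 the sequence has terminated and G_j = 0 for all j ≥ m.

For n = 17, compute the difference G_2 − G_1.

10

i=0: 17 = 4^2 + 1 (b=4); 4→5: 5^2 + 1 = 26; 26−1 = 25
i=1: 25 = 5^2 (b=5); 5→6: 6^2 = 36; 36−1 = 35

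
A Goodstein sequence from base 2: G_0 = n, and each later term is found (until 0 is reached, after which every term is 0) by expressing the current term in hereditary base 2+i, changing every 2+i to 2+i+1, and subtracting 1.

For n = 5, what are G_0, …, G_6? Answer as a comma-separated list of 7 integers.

G_0=5  [base 2] 2^2 + 1  →[2↦3]→  3^3 + 1 = 28  −1 ⇒ G_1=27
G_1=27  [base 3] 3^3  →[3↦4]→  4^4 = 256  −1 ⇒ G_2=255
G_2=255  [base 4] 3·4^3 + 3·4^2 + 3·4 + 3  →[4↦5]→  3·5^3 + 3·5^2 + 3·5 + 3 = 468  −1 ⇒ G_3=467
G_3=467  [base 5] 3·5^3 + 3·5^2 + 3·5 + 2  →[5↦6]→  3·6^3 + 3·6^2 + 3·6 + 2 = 776  −1 ⇒ G_4=775
G_4=775  [base 6] 3·6^3 + 3·6^2 + 3·6 + 1  →[6↦7]→  3·7^3 + 3·7^2 + 3·7 + 1 = 1198  −1 ⇒ G_5=1197
G_5=1197  [base 7] 3·7^3 + 3·7^2 + 3·7  →[7↦8]→  3·8^3 + 3·8^2 + 3·8 = 1752  −1 ⇒ G_6=1751

5, 27, 255, 467, 775, 1197, 1751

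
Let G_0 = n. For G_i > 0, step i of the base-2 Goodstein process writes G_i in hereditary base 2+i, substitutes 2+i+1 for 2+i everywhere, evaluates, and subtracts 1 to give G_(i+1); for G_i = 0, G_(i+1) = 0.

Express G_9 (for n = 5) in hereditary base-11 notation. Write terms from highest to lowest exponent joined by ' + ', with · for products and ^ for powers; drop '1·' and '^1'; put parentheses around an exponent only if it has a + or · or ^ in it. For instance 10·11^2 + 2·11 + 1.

i=0: 5 = 2^2 + 1 (b=2); 2→3: 3^3 + 1 = 28; 28−1 = 27
i=1: 27 = 3^3 (b=3); 3→4: 4^4 = 256; 256−1 = 255
i=2: 255 = 3·4^3 + 3·4^2 + 3·4 + 3 (b=4); 4→5: 3·5^3 + 3·5^2 + 3·5 + 3 = 468; 468−1 = 467
i=3: 467 = 3·5^3 + 3·5^2 + 3·5 + 2 (b=5); 5→6: 3·6^3 + 3·6^2 + 3·6 + 2 = 776; 776−1 = 775
i=4: 775 = 3·6^3 + 3·6^2 + 3·6 + 1 (b=6); 6→7: 3·7^3 + 3·7^2 + 3·7 + 1 = 1198; 1198−1 = 1197
i=5: 1197 = 3·7^3 + 3·7^2 + 3·7 (b=7); 7→8: 3·8^3 + 3·8^2 + 3·8 = 1752; 1752−1 = 1751
i=6: 1751 = 3·8^3 + 3·8^2 + 2·8 + 7 (b=8); 8→9: 3·9^3 + 3·9^2 + 2·9 + 7 = 2455; 2455−1 = 2454
i=7: 2454 = 3·9^3 + 3·9^2 + 2·9 + 6 (b=9); 9→10: 3·10^3 + 3·10^2 + 2·10 + 6 = 3326; 3326−1 = 3325
i=8: 3325 = 3·10^3 + 3·10^2 + 2·10 + 5 (b=10); 10→11: 3·11^3 + 3·11^2 + 2·11 + 5 = 4383; 4383−1 = 4382

3·11^3 + 3·11^2 + 2·11 + 4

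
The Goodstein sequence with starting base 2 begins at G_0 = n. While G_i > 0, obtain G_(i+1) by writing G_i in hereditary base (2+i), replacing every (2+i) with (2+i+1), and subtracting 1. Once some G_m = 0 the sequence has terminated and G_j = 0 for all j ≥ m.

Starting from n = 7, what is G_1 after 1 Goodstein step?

G_0 = 7. HB_2(7) = 2^2 + 2 + 1. Bump = 31. G_1 = 30.
G_1 = 30. HB_3(30) = 3^3 + 3. Bump = 260. G_2 = 259.

30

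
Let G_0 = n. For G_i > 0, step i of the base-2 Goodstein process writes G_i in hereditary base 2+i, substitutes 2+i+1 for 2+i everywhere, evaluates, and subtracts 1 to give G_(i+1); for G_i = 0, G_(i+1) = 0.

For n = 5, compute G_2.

255

step 0: 5 = 2^2 + 1; sub 3 for 2: 3^3 + 1; = 28; G_1 = 28−1 = 27
step 1: 27 = 3^3; sub 4 for 3: 4^4; = 256; G_2 = 256−1 = 255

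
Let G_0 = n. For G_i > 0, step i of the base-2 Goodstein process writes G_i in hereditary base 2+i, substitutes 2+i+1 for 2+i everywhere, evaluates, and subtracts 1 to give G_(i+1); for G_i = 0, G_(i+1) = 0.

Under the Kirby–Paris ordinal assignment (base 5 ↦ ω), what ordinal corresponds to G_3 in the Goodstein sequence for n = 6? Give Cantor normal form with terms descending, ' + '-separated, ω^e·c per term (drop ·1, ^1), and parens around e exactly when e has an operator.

step 0: 6 = 2^2 + 2; sub 3 for 2: 3^3 + 3; = 30; G_1 = 30−1 = 29
step 1: 29 = 3^3 + 2; sub 4 for 3: 4^4 + 2; = 258; G_2 = 258−1 = 257
step 2: 257 = 4^4 + 1; sub 5 for 4: 5^5 + 1; = 3126; G_3 = 3126−1 = 3125

ω^ω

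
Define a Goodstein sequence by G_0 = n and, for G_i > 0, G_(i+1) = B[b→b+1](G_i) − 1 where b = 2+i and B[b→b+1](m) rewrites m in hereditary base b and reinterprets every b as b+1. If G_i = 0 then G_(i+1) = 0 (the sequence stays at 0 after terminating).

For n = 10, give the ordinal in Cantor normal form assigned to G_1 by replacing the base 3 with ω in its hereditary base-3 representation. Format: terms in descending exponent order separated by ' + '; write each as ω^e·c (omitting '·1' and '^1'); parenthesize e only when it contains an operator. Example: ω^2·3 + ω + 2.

10 —HB2→ 2^(2 + 1) + 2 —bump→ 3^(3 + 1) + 3 = 84 —(−1)→ 83
83 —HB3→ 3^(3 + 1) + 2 —bump→ 4^(4 + 1) + 2 = 1026 —(−1)→ 1025

ω^(ω + 1) + 2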